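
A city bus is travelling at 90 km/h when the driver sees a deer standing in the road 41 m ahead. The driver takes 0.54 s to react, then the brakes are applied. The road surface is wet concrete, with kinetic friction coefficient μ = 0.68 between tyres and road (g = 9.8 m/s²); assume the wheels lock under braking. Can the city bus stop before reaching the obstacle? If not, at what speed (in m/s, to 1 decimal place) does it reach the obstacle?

No — it strikes the obstacle at 16.1 m/s

90 km/h ÷ 3.6 = 25.0000 m/s.
a = μg = 0.68 × 9.8 = 6.664 m/s².
Reaction distance = 25.0000 × 0.54 = 13.500 m.
Braking distance needed to stop: v²/(2a) = 625.000 / 13.328 = 46.894 m, so total needed = 13.500 + 46.894 = 60.394 m > 41 m — it cannot stop.
Distance remaining when braking begins: 41 − 13.500 = 27.500 m.
v² = v₀² − 2a·d = 625.000 − 2 × 6.664 × 27.500 = 258.480 m²/s².
v = √258.480 = 16.077 m/s.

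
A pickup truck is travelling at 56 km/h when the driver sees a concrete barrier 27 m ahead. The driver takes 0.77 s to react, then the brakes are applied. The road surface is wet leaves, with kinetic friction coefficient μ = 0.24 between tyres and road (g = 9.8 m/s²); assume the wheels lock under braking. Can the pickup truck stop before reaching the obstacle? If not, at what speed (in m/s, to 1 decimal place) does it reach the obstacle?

56 km/h ÷ 3.6 = 15.5556 m/s.
a = μg = 0.24 × 9.8 = 2.352 m/s².
Reaction distance = 15.5556 × 0.77 = 11.978 m.
Braking distance needed to stop: v²/(2a) = 241.977 / 4.704 = 51.441 m, so total needed = 11.978 + 51.441 = 63.419 m > 27 m — it cannot stop.
Distance remaining when braking begins: 27 − 11.978 = 15.022 m.
v² = v₀² − 2a·d = 241.977 − 2 × 2.352 × 15.022 = 171.314 m²/s².
v = √171.314 = 13.089 m/s.

No — it strikes the obstacle at 13.1 m/s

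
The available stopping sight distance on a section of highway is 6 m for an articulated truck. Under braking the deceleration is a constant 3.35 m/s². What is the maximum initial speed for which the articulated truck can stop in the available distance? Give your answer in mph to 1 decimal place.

v²/(2a) = d ⇒ v = √(2 × 3.350 × 6) = √40.20 = 6.3403 m/s.
6.3403 m/s ÷ 0.44704 = 14.183 mph.

Maximum speed ≈ 14.2 mph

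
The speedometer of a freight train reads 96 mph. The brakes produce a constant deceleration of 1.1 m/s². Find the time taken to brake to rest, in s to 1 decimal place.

Braking time ≈ 39.0 s

96 mph × 0.44704 = 42.9158 m/s.
Braking time = v/a = 42.9158 / 1.100 = 39.014 s.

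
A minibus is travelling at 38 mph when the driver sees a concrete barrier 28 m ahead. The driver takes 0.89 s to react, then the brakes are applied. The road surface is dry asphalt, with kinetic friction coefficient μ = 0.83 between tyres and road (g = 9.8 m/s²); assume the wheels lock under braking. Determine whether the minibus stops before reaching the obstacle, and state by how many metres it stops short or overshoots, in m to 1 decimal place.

No — it overshoots by 4.9 m

38 mph × 0.44704 = 16.9875 m/s.
a = μg = 0.83 × 9.8 = 8.134 m/s².
Reaction distance = 16.9875 × 0.89 = 15.119 m.
Braking distance = v²/(2a) = 288.575 / 16.268 = 17.739 m.
Total stopping distance = 15.119 + 17.739 = 32.858 m, vs 28 m available — it cannot stop in time and overshoots by 32.858 − 28 = 4.858 m.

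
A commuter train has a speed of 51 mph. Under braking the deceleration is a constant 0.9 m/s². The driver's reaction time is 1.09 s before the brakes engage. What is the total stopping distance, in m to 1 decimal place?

51 mph × 0.44704 = 22.7990 m/s.
Reaction distance = v·t_r = 22.7990 × 1.09 = 24.851 m.
Braking distance = v²/(2a) = 22.7990² / (2 × 0.900) = 519.794 / 1.800 = 288.774 m.
Total = 24.851 + 288.774 = 313.625 m.

Total stopping distance ≈ 313.6 m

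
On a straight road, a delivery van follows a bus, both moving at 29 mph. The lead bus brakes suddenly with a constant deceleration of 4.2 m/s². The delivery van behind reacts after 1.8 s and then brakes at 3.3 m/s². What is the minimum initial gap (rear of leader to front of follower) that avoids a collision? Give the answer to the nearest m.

29 mph × 0.44704 = 12.9642 m/s.
Leader travels v²/(2a_L) = 168.070 / 8.400 = 20.008 m before stopping.
Follower covers v·t_r = 12.9642 × 1.8 = 23.336 m while reacting, then v²/(2a_F) = 168.070 / 6.600 = 25.465 m while braking, for a total of 23.336 + 25.465 = 48.801 m.
Since a_F ≤ a_L and the follower starts braking later, the follower is never slower than the leader, so the closest approach is when both have stopped.
Minimum gap = 48.801 − 20.008 = 28.793 m.

Minimum gap ≈ 29 m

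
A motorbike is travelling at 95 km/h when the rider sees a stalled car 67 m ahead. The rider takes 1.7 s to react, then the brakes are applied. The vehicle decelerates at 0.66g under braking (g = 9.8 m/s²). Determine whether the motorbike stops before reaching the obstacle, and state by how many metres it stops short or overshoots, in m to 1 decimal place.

95 km/h ÷ 3.6 = 26.3889 m/s.
a = 0.66 × 9.8 = 6.468 m/s².
Reaction distance = 26.3889 × 1.7 = 44.861 m.
Braking distance = v²/(2a) = 696.374 / 12.936 = 53.832 m.
Total stopping distance = 44.861 + 53.832 = 98.693 m, vs 67 m available — it cannot stop in time and overshoots by 98.693 − 67 = 31.693 m.

No — it overshoots by 31.7 m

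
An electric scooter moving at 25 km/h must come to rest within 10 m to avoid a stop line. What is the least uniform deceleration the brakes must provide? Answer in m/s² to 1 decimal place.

25 km/h ÷ 3.6 = 6.9444 m/s.
v² = 2a·d ⇒ a = v²/(2d) = 6.9444² / (2 × 10.000) = 48.225 / 20.000 = 2.4112 m/s².

Required deceleration ≈ 2.4 m/s²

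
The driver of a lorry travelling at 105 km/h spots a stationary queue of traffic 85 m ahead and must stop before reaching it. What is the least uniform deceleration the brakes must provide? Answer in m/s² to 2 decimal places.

Required deceleration ≈ 5.00 m/s²

105 km/h ÷ 3.6 = 29.1667 m/s.
v² = 2a·d ⇒ a = v²/(2d) = 29.1667² / (2 × 85.000) = 850.696 / 170.000 = 5.0041 m/s².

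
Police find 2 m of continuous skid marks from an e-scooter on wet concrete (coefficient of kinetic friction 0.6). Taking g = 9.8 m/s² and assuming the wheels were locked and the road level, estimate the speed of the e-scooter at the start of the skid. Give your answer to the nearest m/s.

Initial speed ≈ 5 m/s

Deceleration a = μg = 0.6 × 9.8 = 5.880 m/s².
v = √(2a·d) = √(2 × 5.880 × 2) = √23.520 = 4.8497 m/s.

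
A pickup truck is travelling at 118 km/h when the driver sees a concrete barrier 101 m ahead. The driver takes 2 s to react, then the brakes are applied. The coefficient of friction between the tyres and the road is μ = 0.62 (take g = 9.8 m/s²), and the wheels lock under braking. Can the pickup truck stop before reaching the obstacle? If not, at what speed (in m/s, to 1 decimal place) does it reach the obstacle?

118 km/h ÷ 3.6 = 32.7778 m/s.
a = μg = 0.62 × 9.8 = 6.076 m/s².
Reaction distance = 32.7778 × 2 = 65.556 m.
Braking distance needed to stop: v²/(2a) = 1074.384 / 12.152 = 88.412 m, so total needed = 65.556 + 88.412 = 153.968 m > 101 m — it cannot stop.
Distance remaining when braking begins: 101 − 65.556 = 35.444 m.
v² = v₀² − 2a·d = 1074.384 − 2 × 6.076 × 35.444 = 643.669 m²/s².
v = √643.669 = 25.371 m/s.

No — it strikes the obstacle at 25.4 m/s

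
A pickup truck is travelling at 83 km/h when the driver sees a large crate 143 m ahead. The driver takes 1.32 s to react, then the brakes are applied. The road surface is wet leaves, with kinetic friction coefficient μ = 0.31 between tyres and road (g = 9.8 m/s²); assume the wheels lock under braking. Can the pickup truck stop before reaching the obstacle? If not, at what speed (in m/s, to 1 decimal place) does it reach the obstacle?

Yes — it stops about 25.1 m short of the obstacle, so it never reaches it

83 km/h ÷ 3.6 = 23.0556 m/s.
a = μg = 0.31 × 9.8 = 3.038 m/s².
Reaction distance = 23.0556 × 1.32 = 30.433 m.
Braking distance = v²/(2a) = 531.561 / 6.076 = 87.485 m.
Total stopping distance = 30.433 + 87.485 = 117.918 m, vs 143 m available — it stops with 143 − 117.918 = 25.082 m to spare.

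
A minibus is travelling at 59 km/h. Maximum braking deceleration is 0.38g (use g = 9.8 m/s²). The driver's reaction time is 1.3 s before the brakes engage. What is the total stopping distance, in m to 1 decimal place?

59 km/h ÷ 3.6 = 16.3889 m/s.
a = 0.38 × 9.8 = 3.724 m/s².
Reaction distance = v·t_r = 16.3889 × 1.3 = 21.306 m.
Braking distance = v²/(2a) = 16.3889² / (2 × 3.724) = 268.596 / 7.448 = 36.063 m.
Total = 21.306 + 36.063 = 57.369 m.

Total stopping distance ≈ 57.4 m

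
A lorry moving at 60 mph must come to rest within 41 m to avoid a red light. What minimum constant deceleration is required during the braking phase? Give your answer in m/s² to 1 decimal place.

60 mph × 0.44704 = 26.8224 m/s.
v² = 2a·d ⇒ a = v²/(2d) = 26.8224² / (2 × 41.000) = 719.441 / 82.000 = 8.7737 m/s².

Required deceleration ≈ 8.8 m/s²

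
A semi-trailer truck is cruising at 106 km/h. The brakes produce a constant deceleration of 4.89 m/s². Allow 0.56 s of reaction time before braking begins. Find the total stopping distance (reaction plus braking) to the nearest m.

106 km/h ÷ 3.6 = 29.4444 m/s.
Reaction distance = v·t_r = 29.4444 × 0.56 = 16.489 m.
Braking distance = v²/(2a) = 29.4444² / (2 × 4.890) = 866.973 / 9.780 = 88.648 m.
Total = 16.489 + 88.648 = 105.137 m.

Total stopping distance ≈ 105 m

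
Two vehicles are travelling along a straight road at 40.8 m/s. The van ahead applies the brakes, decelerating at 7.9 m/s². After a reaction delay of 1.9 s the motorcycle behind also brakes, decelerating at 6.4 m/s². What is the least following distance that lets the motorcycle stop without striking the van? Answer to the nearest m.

Minimum gap ≈ 102 m

Leader travels v²/(2a_L) = 1664.640 / 15.800 = 105.357 m before stopping.
Follower covers v·t_r = 40.8000 × 1.9 = 77.520 m while reacting, then v²/(2a_F) = 1664.640 / 12.800 = 130.050 m while braking, for a total of 77.520 + 130.050 = 207.570 m.
Since a_F ≤ a_L and the follower starts braking later, the follower is never slower than the leader, so the closest approach is when both have stopped.
Minimum gap = 207.570 − 105.357 = 102.213 m.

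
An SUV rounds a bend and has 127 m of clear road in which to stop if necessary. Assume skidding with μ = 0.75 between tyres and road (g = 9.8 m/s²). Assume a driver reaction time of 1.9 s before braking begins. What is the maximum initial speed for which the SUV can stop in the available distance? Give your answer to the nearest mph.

Maximum speed ≈ 70 mph

a = μg = 0.75 × 9.8 = 7.350 m/s².
Stopping distance: v·t_r + v²/(2a) = 127 with t_r = 1.9 s and a = 7.350 m/s².
So v² + 27.930 v − 1866.90 = 0.
Positive root: v = −a·t_r + √((a·t_r)² + 2a·d) = −13.965 + √(195.021 + 1866.90) = 31.4434 m/s.
31.4434 m/s ÷ 0.44704 = 70.337 mph.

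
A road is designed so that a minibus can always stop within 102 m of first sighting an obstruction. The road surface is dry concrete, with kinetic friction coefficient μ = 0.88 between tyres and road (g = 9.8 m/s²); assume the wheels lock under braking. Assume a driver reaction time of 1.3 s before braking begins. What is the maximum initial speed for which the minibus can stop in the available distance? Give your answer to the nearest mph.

a = μg = 0.88 × 9.8 = 8.624 m/s².
Stopping distance: v·t_r + v²/(2a) = 102 with t_r = 1.3 s and a = 8.624 m/s².
So v² + 22.422 v − 1759.30 = 0.
Positive root: v = −a·t_r + √((a·t_r)² + 2a·d) = −11.211 + √(125.687 + 1759.30) = 32.2054 m/s.
32.2054 m/s ÷ 0.44704 = 72.041 mph.

Maximum speed ≈ 72 mph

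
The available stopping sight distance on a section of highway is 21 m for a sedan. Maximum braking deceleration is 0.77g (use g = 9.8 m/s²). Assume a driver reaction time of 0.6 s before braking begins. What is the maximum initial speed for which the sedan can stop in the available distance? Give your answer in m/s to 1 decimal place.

Maximum speed ≈ 13.8 m/s

a = 0.77 × 9.8 = 7.546 m/s².
Stopping distance: v·t_r + v²/(2a) = 21 with t_r = 0.6 s and a = 7.546 m/s².
So v² + 9.055 v − 316.93 = 0.
Positive root: v = −a·t_r + √((a·t_r)² + 2a·d) = −4.528 + √(20.503 + 316.93) = 13.8413 m/s.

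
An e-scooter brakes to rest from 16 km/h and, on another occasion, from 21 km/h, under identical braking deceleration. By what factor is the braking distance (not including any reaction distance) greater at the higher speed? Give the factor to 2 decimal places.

Factor ≈ 1.72

Braking distance d = v²/(2a), so with a fixed, d ∝ v².
Factor = (21/16)² = 1.3125² = 1.7227.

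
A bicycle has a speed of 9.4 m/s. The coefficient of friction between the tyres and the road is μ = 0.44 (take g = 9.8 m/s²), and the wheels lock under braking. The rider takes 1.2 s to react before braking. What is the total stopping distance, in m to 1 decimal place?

a = μg = 0.44 × 9.8 = 4.312 m/s².
Reaction distance = v·t_r = 9.4000 × 1.2 = 11.280 m.
Braking distance = v²/(2a) = 9.4000² / (2 × 4.312) = 88.360 / 8.624 = 10.246 m.
Total = 11.280 + 10.246 = 21.526 m.

Total stopping distance ≈ 21.5 m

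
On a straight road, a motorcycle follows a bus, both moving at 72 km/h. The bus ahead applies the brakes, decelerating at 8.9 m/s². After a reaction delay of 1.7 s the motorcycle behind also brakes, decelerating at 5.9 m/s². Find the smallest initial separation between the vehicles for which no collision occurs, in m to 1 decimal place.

72 km/h ÷ 3.6 = 20.0000 m/s.
Leader travels v²/(2a_L) = 400.000 / 17.800 = 22.472 m before stopping.
Follower covers v·t_r = 20.0000 × 1.7 = 34.000 m while reacting, then v²/(2a_F) = 400.000 / 11.800 = 33.898 m while braking, for a total of 34.000 + 33.898 = 67.898 m.
Since a_F ≤ a_L and the follower starts braking later, the follower is never slower than the leader, so the closest approach is when both have stopped.
Minimum gap = 67.898 − 22.472 = 45.426 m.

Minimum gap ≈ 45.4 m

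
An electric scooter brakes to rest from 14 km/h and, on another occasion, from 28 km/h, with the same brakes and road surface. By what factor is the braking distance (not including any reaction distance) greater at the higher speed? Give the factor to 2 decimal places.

Factor ≈ 4.00

Braking distance d = v²/(2a), so with a fixed, d ∝ v².
Factor = (28/14)² = 2.0000² = 4.0000.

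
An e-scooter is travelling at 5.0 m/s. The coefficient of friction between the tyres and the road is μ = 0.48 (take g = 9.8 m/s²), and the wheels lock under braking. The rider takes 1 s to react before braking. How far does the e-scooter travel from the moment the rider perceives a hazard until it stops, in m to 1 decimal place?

a = μg = 0.48 × 9.8 = 4.704 m/s².
Reaction distance = v·t_r = 5.0000 × 1 = 5.000 m.
Braking distance = v²/(2a) = 5.0000² / (2 × 4.704) = 25.000 / 9.408 = 2.657 m.
Total = 5.000 + 2.657 = 7.657 m.

Total stopping distance ≈ 7.7 m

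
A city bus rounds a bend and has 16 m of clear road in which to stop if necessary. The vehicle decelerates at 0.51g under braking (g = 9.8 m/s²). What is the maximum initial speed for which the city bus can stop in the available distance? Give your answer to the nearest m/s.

Maximum speed ≈ 13 m/s

a = 0.51 × 9.8 = 4.998 m/s².
v²/(2a) = d ⇒ v = √(2 × 4.998 × 16) = √159.94 = 12.6467 m/s.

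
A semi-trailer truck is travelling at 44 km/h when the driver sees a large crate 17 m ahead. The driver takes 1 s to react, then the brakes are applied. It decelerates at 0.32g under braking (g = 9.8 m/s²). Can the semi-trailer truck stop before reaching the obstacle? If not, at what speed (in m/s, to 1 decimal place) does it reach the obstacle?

44 km/h ÷ 3.6 = 12.2222 m/s.
a = 0.32 × 9.8 = 3.136 m/s².
Reaction distance = 12.2222 × 1 = 12.222 m.
Braking distance needed to stop: v²/(2a) = 149.382 / 6.272 = 23.817 m, so total needed = 12.222 + 23.817 = 36.039 m > 17 m — it cannot stop.
Distance remaining when braking begins: 17 − 12.222 = 4.778 m.
v² = v₀² − 2a·d = 149.382 − 2 × 3.136 × 4.778 = 119.414 m²/s².
v = √119.414 = 10.928 m/s.

No — it strikes the obstacle at 10.9 m/s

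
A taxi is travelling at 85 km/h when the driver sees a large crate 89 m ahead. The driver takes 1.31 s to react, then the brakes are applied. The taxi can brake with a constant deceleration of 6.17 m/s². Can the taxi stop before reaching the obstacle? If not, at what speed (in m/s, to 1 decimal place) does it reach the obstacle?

Yes — it stops about 12.9 m short of the obstacle, so it never reaches it

85 km/h ÷ 3.6 = 23.6111 m/s.
Reaction distance = 23.6111 × 1.31 = 30.931 m.
Braking distance = v²/(2a) = 557.484 / 12.340 = 45.177 m.
Total stopping distance = 30.931 + 45.177 = 76.108 m, vs 89 m available — it stops with 89 − 76.108 = 12.892 m to spare.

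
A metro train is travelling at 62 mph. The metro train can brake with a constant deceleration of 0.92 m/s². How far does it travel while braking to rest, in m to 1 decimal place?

Braking distance ≈ 417.5 m

62 mph × 0.44704 = 27.7165 m/s.
Braking distance = v²/(2a) = 27.7165² / (2 × 0.920) = 768.204 / 1.840 = 417.502 m.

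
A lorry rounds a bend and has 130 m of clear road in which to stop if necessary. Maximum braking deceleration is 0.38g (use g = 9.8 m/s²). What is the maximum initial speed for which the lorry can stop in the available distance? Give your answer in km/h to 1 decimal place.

a = 0.38 × 9.8 = 3.724 m/s².
v²/(2a) = d ⇒ v = √(2 × 3.724 × 130) = √968.24 = 31.1166 m/s.
31.1166 m/s × 3.6 = 112.020 km/h.

Maximum speed ≈ 112.0 km/h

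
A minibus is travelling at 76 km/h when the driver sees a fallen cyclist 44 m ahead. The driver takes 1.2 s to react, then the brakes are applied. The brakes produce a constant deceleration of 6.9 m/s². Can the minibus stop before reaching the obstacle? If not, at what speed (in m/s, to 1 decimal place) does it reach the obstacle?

No — it strikes the obstacle at 13.7 m/s

76 km/h ÷ 3.6 = 21.1111 m/s.
Reaction distance = 21.1111 × 1.2 = 25.333 m.
Braking distance needed to stop: v²/(2a) = 445.679 / 13.800 = 32.296 m, so total needed = 25.333 + 32.296 = 57.629 m > 44 m — it cannot stop.
Distance remaining when braking begins: 44 − 25.333 = 18.667 m.
v² = v₀² − 2a·d = 445.679 − 2 × 6.900 × 18.667 = 188.074 m²/s².
v = √188.074 = 13.714 m/s.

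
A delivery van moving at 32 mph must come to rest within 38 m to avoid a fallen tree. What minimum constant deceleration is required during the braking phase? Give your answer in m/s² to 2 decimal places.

Required deceleration ≈ 2.69 m/s²

32 mph × 0.44704 = 14.3053 m/s.
v² = 2a·d ⇒ a = v²/(2d) = 14.3053² / (2 × 38.000) = 204.642 / 76.000 = 2.6927 m/s².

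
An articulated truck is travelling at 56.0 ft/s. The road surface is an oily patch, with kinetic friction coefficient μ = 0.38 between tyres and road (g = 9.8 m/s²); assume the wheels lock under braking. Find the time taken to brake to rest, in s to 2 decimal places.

56 ft/s × 0.3048 = 17.0688 m/s.
a = μg = 0.38 × 9.8 = 3.724 m/s².
Braking time = v/a = 17.0688 / 3.724 = 4.583 s.

Braking time ≈ 4.58 s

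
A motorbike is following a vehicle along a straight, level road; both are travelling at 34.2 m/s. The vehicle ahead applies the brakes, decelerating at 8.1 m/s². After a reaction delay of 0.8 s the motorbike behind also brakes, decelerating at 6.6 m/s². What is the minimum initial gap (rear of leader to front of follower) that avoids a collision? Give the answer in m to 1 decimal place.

Minimum gap ≈ 43.8 m

Leader travels v²/(2a_L) = 1169.640 / 16.200 = 72.200 m before stopping.
Follower covers v·t_r = 34.2000 × 0.8 = 27.360 m while reacting, then v²/(2a_F) = 1169.640 / 13.200 = 88.609 m while braking, for a total of 27.360 + 88.609 = 115.969 m.
Since a_F ≤ a_L and the follower starts braking later, the follower is never slower than the leader, so the closest approach is when both have stopped.
Minimum gap = 115.969 − 72.200 = 43.769 m.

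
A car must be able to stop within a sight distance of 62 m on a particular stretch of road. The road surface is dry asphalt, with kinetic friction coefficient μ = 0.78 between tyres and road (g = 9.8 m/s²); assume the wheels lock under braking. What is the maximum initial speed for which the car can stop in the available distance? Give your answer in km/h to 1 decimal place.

a = μg = 0.78 × 9.8 = 7.644 m/s².
v²/(2a) = d ⇒ v = √(2 × 7.644 × 62) = √947.86 = 30.7873 m/s.
30.7873 m/s × 3.6 = 110.834 km/h.

Maximum speed ≈ 110.8 km/h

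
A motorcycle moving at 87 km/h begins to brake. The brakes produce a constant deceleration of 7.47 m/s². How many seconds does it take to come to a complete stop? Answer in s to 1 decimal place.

87 km/h ÷ 3.6 = 24.1667 m/s.
Braking time = v/a = 24.1667 / 7.470 = 3.235 s.

Braking time ≈ 3.2 s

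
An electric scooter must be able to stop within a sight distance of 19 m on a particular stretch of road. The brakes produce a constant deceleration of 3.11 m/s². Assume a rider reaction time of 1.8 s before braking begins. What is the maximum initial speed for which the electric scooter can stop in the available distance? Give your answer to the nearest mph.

Maximum speed ≈ 15 mph

Stopping distance: v·t_r + v²/(2a) = 19 with t_r = 1.8 s and a = 3.110 m/s².
So v² + 11.196 v − 118.18 = 0.
Positive root: v = −a·t_r + √((a·t_r)² + 2a·d) = −5.598 + √(31.338 + 118.18) = 6.6298 m/s.
6.6298 m/s ÷ 0.44704 = 14.830 mph.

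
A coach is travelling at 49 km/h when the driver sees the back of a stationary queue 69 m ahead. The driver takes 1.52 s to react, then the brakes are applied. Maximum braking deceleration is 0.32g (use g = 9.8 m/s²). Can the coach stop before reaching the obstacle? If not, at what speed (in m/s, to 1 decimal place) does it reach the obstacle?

49 km/h ÷ 3.6 = 13.6111 m/s.
a = 0.32 × 9.8 = 3.136 m/s².
Reaction distance = 13.6111 × 1.52 = 20.689 m.
Braking distance = v²/(2a) = 185.262 / 6.272 = 29.538 m.
Total stopping distance = 20.689 + 29.538 = 50.227 m, vs 69 m available — it stops with 69 − 50.227 = 18.773 m to spare.

Yes — it stops about 18.8 m short of the obstacle, so it never reaches it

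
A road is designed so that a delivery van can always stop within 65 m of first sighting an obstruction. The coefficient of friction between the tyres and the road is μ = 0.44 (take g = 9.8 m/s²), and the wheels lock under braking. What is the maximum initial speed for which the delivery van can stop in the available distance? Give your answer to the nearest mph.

a = μg = 0.44 × 9.8 = 4.312 m/s².
v²/(2a) = d ⇒ v = √(2 × 4.312 × 65) = √560.56 = 23.6761 m/s.
23.6761 m/s ÷ 0.44704 = 52.962 mph.

Maximum speed ≈ 53 mph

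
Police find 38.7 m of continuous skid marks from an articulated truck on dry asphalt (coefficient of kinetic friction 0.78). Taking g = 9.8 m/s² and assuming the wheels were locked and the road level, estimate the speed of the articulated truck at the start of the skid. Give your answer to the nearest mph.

Deceleration a = μg = 0.78 × 9.8 = 7.644 m/s².
v = √(2a·d) = √(2 × 7.644 × 38.7) = √591.646 = 24.3238 m/s.
= 24.3238 ÷ 0.44704 = 54.411 mph.

Initial speed ≈ 54 mph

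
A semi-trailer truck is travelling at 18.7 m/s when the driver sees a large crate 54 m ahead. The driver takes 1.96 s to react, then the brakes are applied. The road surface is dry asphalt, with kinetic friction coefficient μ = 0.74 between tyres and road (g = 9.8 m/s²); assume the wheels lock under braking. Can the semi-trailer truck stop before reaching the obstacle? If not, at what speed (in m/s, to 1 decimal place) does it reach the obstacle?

a = μg = 0.74 × 9.8 = 7.252 m/s².
Reaction distance = 18.7000 × 1.96 = 36.652 m.
Braking distance needed to stop: v²/(2a) = 349.690 / 14.504 = 24.110 m, so total needed = 36.652 + 24.110 = 60.762 m > 54 m — it cannot stop.
Distance remaining when braking begins: 54 − 36.652 = 17.348 m.
v² = v₀² − 2a·d = 349.690 − 2 × 7.252 × 17.348 = 98.075 m²/s².
v = √98.075 = 9.903 m/s.

No — it strikes the obstacle at 9.9 m/s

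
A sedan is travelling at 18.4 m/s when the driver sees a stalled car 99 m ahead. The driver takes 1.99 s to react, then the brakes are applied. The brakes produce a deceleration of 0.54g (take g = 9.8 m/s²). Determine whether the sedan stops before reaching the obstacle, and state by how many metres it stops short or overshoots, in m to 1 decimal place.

Yes — it stops 30.4 m short of the obstacle

a = 0.54 × 9.8 = 5.292 m/s².
Reaction distance = 18.4000 × 1.99 = 36.616 m.
Braking distance = v²/(2a) = 338.560 / 10.584 = 31.988 m.
Total stopping distance = 36.616 + 31.988 = 68.604 m, vs 99 m available — it stops with 99 − 68.604 = 30.396 m to spare.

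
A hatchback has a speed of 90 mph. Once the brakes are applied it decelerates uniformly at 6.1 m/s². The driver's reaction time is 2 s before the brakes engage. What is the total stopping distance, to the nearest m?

Total stopping distance ≈ 213 m

90 mph × 0.44704 = 40.2336 m/s.
Reaction distance = v·t_r = 40.2336 × 2 = 80.467 m.
Braking distance = v²/(2a) = 40.2336² / (2 × 6.100) = 1618.743 / 12.200 = 132.684 m.
Total = 80.467 + 132.684 = 213.151 m.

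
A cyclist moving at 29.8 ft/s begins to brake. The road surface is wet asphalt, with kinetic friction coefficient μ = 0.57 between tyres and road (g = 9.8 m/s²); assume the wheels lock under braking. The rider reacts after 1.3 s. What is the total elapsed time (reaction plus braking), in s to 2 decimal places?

Total time ≈ 2.93 s

29.8 ft/s × 0.3048 = 9.0830 m/s.
a = μg = 0.57 × 9.8 = 5.586 m/s².
Braking time = v/a = 9.0830 / 5.586 = 1.626 s.
Total = 1.3 + 1.626 = 2.926 s.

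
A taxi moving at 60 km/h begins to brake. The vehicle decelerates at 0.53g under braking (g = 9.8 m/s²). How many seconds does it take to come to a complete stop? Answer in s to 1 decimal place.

Braking time ≈ 3.2 s

60 km/h ÷ 3.6 = 16.6667 m/s.
a = 0.53 × 9.8 = 5.194 m/s².
Braking time = v/a = 16.6667 / 5.194 = 3.209 s.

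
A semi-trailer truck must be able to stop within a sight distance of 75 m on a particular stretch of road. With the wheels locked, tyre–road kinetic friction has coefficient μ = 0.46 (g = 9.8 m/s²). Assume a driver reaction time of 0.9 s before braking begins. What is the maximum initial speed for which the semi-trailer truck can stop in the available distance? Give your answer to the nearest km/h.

a = μg = 0.46 × 9.8 = 4.508 m/s².
Stopping distance: v·t_r + v²/(2a) = 75 with t_r = 0.9 s and a = 4.508 m/s².
So v² + 8.114 v − 676.20 = 0.
Positive root: v = −a·t_r + √((a·t_r)² + 2a·d) = −4.057 + √(16.459 + 676.20) = 22.2614 m/s.
22.2614 m/s × 3.6 = 80.141 km/h.

Maximum speed ≈ 80 km/h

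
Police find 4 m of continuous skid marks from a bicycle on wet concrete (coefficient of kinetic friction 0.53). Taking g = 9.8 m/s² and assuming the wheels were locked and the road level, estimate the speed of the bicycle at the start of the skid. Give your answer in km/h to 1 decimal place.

Initial speed ≈ 23.2 km/h

Deceleration a = μg = 0.53 × 9.8 = 5.194 m/s².
v = √(2a·d) = √(2 × 5.194 × 4) = √41.552 = 6.4461 m/s.
= 6.4461 × 3.6 = 23.206 km/h.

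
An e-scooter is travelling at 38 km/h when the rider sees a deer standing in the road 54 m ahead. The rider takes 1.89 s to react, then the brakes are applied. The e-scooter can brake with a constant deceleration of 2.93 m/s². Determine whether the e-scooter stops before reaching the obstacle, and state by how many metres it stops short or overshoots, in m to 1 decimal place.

Yes — it stops 15.0 m short of the obstacle

38 km/h ÷ 3.6 = 10.5556 m/s.
Reaction distance = 10.5556 × 1.89 = 19.950 m.
Braking distance = v²/(2a) = 111.421 / 5.860 = 19.014 m.
Total stopping distance = 19.950 + 19.014 = 38.964 m, vs 54 m available — it stops with 54 − 38.964 = 15.036 m to spare.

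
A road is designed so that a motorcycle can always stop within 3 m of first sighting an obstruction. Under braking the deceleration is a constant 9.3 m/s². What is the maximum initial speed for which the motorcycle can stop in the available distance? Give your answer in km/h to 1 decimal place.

v²/(2a) = d ⇒ v = √(2 × 9.300 × 3) = √55.80 = 7.4699 m/s.
7.4699 m/s × 3.6 = 26.892 km/h.

Maximum speed ≈ 26.9 km/h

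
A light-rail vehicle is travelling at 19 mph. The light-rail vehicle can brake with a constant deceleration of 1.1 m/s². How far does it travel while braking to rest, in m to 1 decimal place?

Braking distance ≈ 32.8 m

19 mph × 0.44704 = 8.4938 m/s.
Braking distance = v²/(2a) = 8.4938² / (2 × 1.100) = 72.145 / 2.200 = 32.793 m.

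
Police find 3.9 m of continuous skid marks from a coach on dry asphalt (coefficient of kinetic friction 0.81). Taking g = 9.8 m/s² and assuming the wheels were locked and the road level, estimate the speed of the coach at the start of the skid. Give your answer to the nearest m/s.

Deceleration a = μg = 0.81 × 9.8 = 7.938 m/s².
v = √(2a·d) = √(2 × 7.938 × 3.9) = √61.916 = 7.8687 m/s.

Initial speed ≈ 8 m/s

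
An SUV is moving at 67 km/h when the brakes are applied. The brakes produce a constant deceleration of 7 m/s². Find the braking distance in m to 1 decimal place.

Braking distance ≈ 24.7 m

67 km/h ÷ 3.6 = 18.6111 m/s.
Braking distance = v²/(2a) = 18.6111² / (2 × 7.000) = 346.373 / 14.000 = 24.741 m.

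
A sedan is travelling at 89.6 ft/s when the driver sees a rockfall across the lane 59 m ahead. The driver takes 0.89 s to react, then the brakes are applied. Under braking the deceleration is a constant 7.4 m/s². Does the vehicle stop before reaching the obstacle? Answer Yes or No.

89.6 ft/s × 0.3048 = 27.3101 m/s.
Reaction distance = 27.3101 × 0.89 = 24.306 m.
Braking distance = v²/(2a) = 745.842 / 14.800 = 50.395 m.
Total stopping distance = 24.306 + 50.395 = 74.701 m, vs 59 m available — it cannot stop in time and overshoots by 74.701 − 59 = 15.701 m.

No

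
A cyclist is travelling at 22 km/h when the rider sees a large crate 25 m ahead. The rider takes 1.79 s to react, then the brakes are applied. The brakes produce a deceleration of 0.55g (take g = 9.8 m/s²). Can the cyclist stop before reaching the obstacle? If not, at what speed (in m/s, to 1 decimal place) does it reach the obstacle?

Yes — it stops about 10.6 m short of the obstacle, so it never reaches it

22 km/h ÷ 3.6 = 6.1111 m/s.
a = 0.55 × 9.8 = 5.390 m/s².
Reaction distance = 6.1111 × 1.79 = 10.939 m.
Braking distance = v²/(2a) = 37.346 / 10.780 = 3.464 m.
Total stopping distance = 10.939 + 3.464 = 14.403 m, vs 25 m available — it stops with 25 − 14.403 = 10.597 m to spare.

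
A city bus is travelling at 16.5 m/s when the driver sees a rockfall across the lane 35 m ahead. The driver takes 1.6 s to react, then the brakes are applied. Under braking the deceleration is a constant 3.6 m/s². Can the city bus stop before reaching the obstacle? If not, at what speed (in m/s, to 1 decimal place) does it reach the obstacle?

No — it strikes the obstacle at 14.5 m/s

Reaction distance = 16.5000 × 1.6 = 26.400 m.
Braking distance needed to stop: v²/(2a) = 272.250 / 7.200 = 37.812 m, so total needed = 26.400 + 37.812 = 64.212 m > 35 m — it cannot stop.
Distance remaining when braking begins: 35 − 26.400 = 8.600 m.
v² = v₀² − 2a·d = 272.250 − 2 × 3.600 × 8.600 = 210.330 m²/s².
v = √210.330 = 14.503 m/s.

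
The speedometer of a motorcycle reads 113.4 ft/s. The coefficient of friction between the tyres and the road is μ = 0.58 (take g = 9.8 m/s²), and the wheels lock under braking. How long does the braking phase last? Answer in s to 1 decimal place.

Braking time ≈ 6.1 s

113.4 ft/s × 0.3048 = 34.5643 m/s.
a = μg = 0.58 × 9.8 = 5.684 m/s².
Braking time = v/a = 34.5643 / 5.684 = 6.081 s.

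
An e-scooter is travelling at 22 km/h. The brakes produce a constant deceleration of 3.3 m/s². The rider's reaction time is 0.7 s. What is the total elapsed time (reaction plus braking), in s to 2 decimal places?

Total time ≈ 2.55 s

22 km/h ÷ 3.6 = 6.1111 m/s.
Braking time = v/a = 6.1111 / 3.300 = 1.852 s.
Total = 0.7 + 1.852 = 2.552 s.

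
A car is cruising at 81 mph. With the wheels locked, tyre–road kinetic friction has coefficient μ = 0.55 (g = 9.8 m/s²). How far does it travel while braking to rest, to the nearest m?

Braking distance ≈ 122 m

81 mph × 0.44704 = 36.2102 m/s.
a = μg = 0.55 × 9.8 = 5.390 m/s².
Braking distance = v²/(2a) = 36.2102² / (2 × 5.390) = 1311.179 / 10.780 = 121.631 m.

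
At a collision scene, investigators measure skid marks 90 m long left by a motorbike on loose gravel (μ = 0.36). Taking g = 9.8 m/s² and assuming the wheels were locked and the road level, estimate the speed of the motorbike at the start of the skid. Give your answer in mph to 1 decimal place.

Initial speed ≈ 56.4 mph

Deceleration a = μg = 0.36 × 9.8 = 3.528 m/s².
v = √(2a·d) = √(2 × 3.528 × 90) = √635.040 = 25.2000 m/s.
= 25.2000 ÷ 0.44704 = 56.371 mph.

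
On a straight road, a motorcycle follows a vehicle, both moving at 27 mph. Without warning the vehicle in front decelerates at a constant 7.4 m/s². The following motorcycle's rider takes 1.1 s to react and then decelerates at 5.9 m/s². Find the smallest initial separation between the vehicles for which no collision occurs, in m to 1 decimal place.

Minimum gap ≈ 15.8 m

27 mph × 0.44704 = 12.0701 m/s.
Leader travels v²/(2a_L) = 145.687 / 14.800 = 9.844 m before stopping.
Follower covers v·t_r = 12.0701 × 1.1 = 13.277 m while reacting, then v²/(2a_F) = 145.687 / 11.800 = 12.346 m while braking, for a total of 13.277 + 12.346 = 25.623 m.
Since a_F ≤ a_L and the follower starts braking later, the follower is never slower than the leader, so the closest approach is when both have stopped.
Minimum gap = 25.623 − 9.844 = 15.779 m.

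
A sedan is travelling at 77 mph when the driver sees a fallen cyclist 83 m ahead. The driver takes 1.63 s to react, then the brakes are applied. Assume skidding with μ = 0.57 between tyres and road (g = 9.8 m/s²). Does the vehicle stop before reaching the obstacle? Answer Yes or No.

77 mph × 0.44704 = 34.4221 m/s.
a = μg = 0.57 × 9.8 = 5.586 m/s².
Reaction distance = 34.4221 × 1.63 = 56.108 m.
Braking distance = v²/(2a) = 1184.881 / 11.172 = 106.058 m.
Total stopping distance = 56.108 + 106.058 = 162.166 m, vs 83 m available — it cannot stop in time and overshoots by 162.166 − 83 = 79.166 m.

No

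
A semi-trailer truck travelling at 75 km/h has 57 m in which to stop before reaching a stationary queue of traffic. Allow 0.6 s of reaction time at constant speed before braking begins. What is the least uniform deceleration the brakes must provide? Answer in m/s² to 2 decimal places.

Required deceleration ≈ 4.88 m/s²

75 km/h ÷ 3.6 = 20.8333 m/s.
Distance covered during reaction = 20.8333 × 0.6 = 12.500 m.
Distance available for braking: 57 − 12.500 = 44.500 m.
v² = 2a·d ⇒ a = v²/(2d) = 20.8333² / (2 × 44.500) = 434.026 / 89.000 = 4.8767 m/s².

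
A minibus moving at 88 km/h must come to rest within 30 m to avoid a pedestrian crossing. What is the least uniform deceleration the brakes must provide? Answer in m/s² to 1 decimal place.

Required deceleration ≈ 10.0 m/s²

88 km/h ÷ 3.6 = 24.4444 m/s.
v² = 2a·d ⇒ a = v²/(2d) = 24.4444² / (2 × 30.000) = 597.529 / 60.000 = 9.9588 m/s².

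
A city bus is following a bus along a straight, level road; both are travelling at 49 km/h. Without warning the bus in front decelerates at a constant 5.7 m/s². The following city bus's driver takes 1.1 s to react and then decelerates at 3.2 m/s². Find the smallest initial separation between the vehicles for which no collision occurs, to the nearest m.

Minimum gap ≈ 28 m

49 km/h ÷ 3.6 = 13.6111 m/s.
Leader travels v²/(2a_L) = 185.262 / 11.400 = 16.251 m before stopping.
Follower covers v·t_r = 13.6111 × 1.1 = 14.972 m while reacting, then v²/(2a_F) = 185.262 / 6.400 = 28.947 m while braking, for a total of 14.972 + 28.947 = 43.919 m.
Since a_F ≤ a_L and the follower starts braking later, the follower is never slower than the leader, so the closest approach is when both have stopped.
Minimum gap = 43.919 − 16.251 = 27.668 m.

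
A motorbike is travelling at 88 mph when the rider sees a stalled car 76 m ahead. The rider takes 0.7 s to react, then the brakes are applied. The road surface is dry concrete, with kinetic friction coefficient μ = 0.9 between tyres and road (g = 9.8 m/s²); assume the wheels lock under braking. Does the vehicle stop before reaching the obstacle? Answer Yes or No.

88 mph × 0.44704 = 39.3395 m/s.
a = μg = 0.9 × 9.8 = 8.820 m/s².
Reaction distance = 39.3395 × 0.7 = 27.538 m.
Braking distance = v²/(2a) = 1547.596 / 17.640 = 87.732 m.
Total stopping distance = 27.538 + 87.732 = 115.270 m, vs 76 m available — it cannot stop in time and overshoots by 115.270 − 76 = 39.270 m.

No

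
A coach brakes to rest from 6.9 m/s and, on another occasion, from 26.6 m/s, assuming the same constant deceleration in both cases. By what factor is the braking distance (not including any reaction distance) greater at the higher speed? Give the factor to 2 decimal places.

Braking distance d = v²/(2a), so with a fixed, d ∝ v².
Factor = (26.6/6.9)² = 3.8551² = 14.8618.

Factor ≈ 14.86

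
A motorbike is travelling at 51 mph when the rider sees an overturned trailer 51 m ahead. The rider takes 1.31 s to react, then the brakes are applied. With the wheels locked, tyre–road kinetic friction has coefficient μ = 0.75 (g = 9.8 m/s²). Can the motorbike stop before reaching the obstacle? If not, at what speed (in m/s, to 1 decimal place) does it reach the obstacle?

51 mph × 0.44704 = 22.7990 m/s.
a = μg = 0.75 × 9.8 = 7.350 m/s².
Reaction distance = 22.7990 × 1.31 = 29.867 m.
Braking distance needed to stop: v²/(2a) = 519.794 / 14.700 = 35.360 m, so total needed = 29.867 + 35.360 = 65.227 m > 51 m — it cannot stop.
Distance remaining when braking begins: 51 − 29.867 = 21.133 m.
v² = v₀² − 2a·d = 519.794 − 2 × 7.350 × 21.133 = 209.139 m²/s².
v = √209.139 = 14.462 m/s.

No — it strikes the obstacle at 14.5 m/s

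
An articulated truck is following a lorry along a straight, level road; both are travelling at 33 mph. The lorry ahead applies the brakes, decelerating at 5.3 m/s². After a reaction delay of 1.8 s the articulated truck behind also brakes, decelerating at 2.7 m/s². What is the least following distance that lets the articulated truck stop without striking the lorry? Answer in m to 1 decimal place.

Minimum gap ≈ 46.3 m

33 mph × 0.44704 = 14.7523 m/s.
Leader travels v²/(2a_L) = 217.630 / 10.600 = 20.531 m before stopping.
Follower covers v·t_r = 14.7523 × 1.8 = 26.554 m while reacting, then v²/(2a_F) = 217.630 / 5.400 = 40.302 m while braking, for a total of 26.554 + 40.302 = 66.856 m.
Since a_F ≤ a_L and the follower starts braking later, the follower is never slower than the leader, so the closest approach is when both have stopped.
Minimum gap = 66.856 − 20.531 = 46.325 m.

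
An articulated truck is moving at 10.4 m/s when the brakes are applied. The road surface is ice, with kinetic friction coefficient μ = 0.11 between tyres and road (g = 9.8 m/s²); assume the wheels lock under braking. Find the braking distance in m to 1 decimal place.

Braking distance ≈ 50.2 m

a = μg = 0.11 × 9.8 = 1.078 m/s².
Braking distance = v²/(2a) = 10.4000² / (2 × 1.078) = 108.160 / 2.156 = 50.167 m.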